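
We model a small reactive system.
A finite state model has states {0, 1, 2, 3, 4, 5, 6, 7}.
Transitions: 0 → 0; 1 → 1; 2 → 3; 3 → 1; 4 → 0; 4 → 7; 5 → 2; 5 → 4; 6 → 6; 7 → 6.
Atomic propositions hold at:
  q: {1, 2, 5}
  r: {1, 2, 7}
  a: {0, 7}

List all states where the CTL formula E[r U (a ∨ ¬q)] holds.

Sat(¬q) = {0, 3, 4, 6, 7}
Sat(a ∨ ¬q) = {0, 3, 4, 6, 7}
E[r U (a ∨ ¬q)]: least fixpoint, start Z0 = Sat((a ∨ ¬q)) = {0, 3, 4, 6, 7}, add states in Sat(r) with some successor in Z. Z1 = {0, 2, 3, 4, 6, 7}; fixed.
Sat(E[r U (a ∨ ¬q)]) = {0, 2, 3, 4, 6, 7}

{0, 2, 3, 4, 6, 7}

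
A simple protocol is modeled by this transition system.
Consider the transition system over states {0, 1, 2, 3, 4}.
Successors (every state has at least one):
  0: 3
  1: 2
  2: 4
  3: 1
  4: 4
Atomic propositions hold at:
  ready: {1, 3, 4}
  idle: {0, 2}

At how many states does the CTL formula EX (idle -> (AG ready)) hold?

4

AG ready: greatest fixpoint, start Z0 = {1, 3, 4}, keep only states in Sat with every successor in Z. Z1 = {3, 4}; Z2 = {4}; fixed.
Sat(AG ready) = {4}
Sat(idle -> (AG ready)) = {1, 3, 4}
Sat(EX (idle -> (AG ready))) = {s : some successor in {1, 3, 4}} = {0, 2, 3, 4}
|Sat(EX (idle -> (AG ready)))| = |{0, 2, 3, 4}| = 4.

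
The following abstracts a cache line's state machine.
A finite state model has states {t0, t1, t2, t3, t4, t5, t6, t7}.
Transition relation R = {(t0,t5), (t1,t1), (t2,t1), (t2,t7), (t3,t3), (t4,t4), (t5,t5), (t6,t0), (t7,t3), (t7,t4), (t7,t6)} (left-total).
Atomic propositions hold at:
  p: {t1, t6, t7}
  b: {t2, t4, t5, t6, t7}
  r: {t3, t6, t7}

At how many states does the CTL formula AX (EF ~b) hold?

Sat(~b) = {t0, t1, t3}
EF ~b: least fixpoint, start Z0 = {t0, t1, t3}, add states with some successor in Z. Z1 = {t0, t1, t2, t3, t6, t7}; fixed.
Sat(EF ~b) = {t0, t1, t2, t3, t6, t7}
Sat(AX (EF ~b)) = {s : every successor in {t0, t1, t2, t3, t6, t7}} = {t1, t2, t3, t6}
|Sat(AX (EF ~b))| = |{t1, t2, t3, t6}| = 4.

4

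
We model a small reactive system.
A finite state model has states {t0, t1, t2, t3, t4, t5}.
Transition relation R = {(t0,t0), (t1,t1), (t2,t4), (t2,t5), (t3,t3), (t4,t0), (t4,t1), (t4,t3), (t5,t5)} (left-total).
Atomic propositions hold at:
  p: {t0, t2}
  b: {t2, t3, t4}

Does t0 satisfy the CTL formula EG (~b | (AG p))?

Sat(~b) = {t0, t1, t5}
AG p: greatest fixpoint, start Z0 = {t0, t2}, keep only states in Sat with every successor in Z. Z1 = {t0}; fixed.
Sat(AG p) = {t0}
Sat(~b | (AG p)) = {t0, t1, t5}
EG (~b | (AG p)): greatest fixpoint, start Z0 = {t0, t1, t5}, keep only states in Sat with some successor in Z. Already a fixed point.
Sat(EG (~b | (AG p))) = {t0, t1, t5}
t0 ∈ Sat(EG (~b | (AG p))) = {t0, t1, t5}, so the formula holds at t0.

Yes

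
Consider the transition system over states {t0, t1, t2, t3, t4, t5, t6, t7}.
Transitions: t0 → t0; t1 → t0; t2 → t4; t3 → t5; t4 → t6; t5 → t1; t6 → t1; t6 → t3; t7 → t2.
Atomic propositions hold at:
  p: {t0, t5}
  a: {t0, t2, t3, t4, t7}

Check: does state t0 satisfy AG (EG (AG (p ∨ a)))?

Sat(p ∨ a) = {t0, t2, t3, t4, t5, t7}
AG (p ∨ a): greatest fixpoint, start Z0 = {t0, t2, t3, t4, t5, t7}, keep only states in Sat with every successor in Z. Z1 = {t0, t2, t3, t7}; Z2 = {t0, t7}; Z3 = {t0}; fixed.
Sat(AG (p ∨ a)) = {t0}
EG (AG (p ∨ a)): greatest fixpoint, start Z0 = {t0}, keep only states in Sat with some successor in Z. Already a fixed point.
Sat(EG (AG (p ∨ a))) = {t0}
AG (EG (AG (p ∨ a))): greatest fixpoint, start Z0 = {t0}, keep only states in Sat with every successor in Z. Already a fixed point.
Sat(AG (EG (AG (p ∨ a)))) = {t0}
t0 ∈ Sat(AG (EG (AG (p ∨ a)))) = {t0}, so the formula holds at t0.

Yes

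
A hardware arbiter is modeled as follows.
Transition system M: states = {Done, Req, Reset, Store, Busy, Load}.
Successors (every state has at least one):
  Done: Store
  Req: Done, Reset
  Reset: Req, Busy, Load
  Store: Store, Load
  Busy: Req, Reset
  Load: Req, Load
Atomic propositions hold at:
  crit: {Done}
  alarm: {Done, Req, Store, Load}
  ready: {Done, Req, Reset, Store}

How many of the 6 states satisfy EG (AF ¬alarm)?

Sat(¬alarm) = {Reset, Busy}
AF ¬alarm: least fixpoint, start Z0 = {Reset, Busy}, add states with every successor in Z. Already a fixed point.
Sat(AF ¬alarm) = {Reset, Busy}
EG (AF ¬alarm): greatest fixpoint, start Z0 = {Reset, Busy}, keep only states in Sat with some successor in Z. Already a fixed point.
Sat(EG (AF ¬alarm)) = {Reset, Busy}
|Sat(EG (AF ¬alarm))| = |{Reset, Busy}| = 2.

2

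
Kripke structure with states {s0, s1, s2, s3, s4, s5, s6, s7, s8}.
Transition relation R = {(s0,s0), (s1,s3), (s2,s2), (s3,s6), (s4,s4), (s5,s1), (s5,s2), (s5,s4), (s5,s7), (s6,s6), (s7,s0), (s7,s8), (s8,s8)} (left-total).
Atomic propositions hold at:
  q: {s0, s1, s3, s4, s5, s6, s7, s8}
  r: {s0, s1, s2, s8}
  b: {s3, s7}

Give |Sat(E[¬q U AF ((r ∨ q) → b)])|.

Sat(¬q) = {s2}
Sat(r ∨ q) = {s0, s1, s2, s3, s4, s5, s6, s7, s8}
Sat((r ∨ q) → b) = {s3, s7}
AF ((r ∨ q) → b): least fixpoint, start Z0 = {s3, s7}, add states with every successor in Z. Z1 = {s1, s3, s7}; fixed.
Sat(AF ((r ∨ q) → b)) = {s1, s3, s7}
E[¬q U AF ((r ∨ q) → b)]: least fixpoint, start Z0 = Sat(AF ((r ∨ q) → b)) = {s1, s3, s7}, add states in Sat(¬q) with some successor in Z. Already a fixed point.
Sat(E[¬q U AF ((r ∨ q) → b)]) = {s1, s3, s7}
|Sat(E[¬q U AF ((r ∨ q) → b)])| = |{s1, s3, s7}| = 3.

3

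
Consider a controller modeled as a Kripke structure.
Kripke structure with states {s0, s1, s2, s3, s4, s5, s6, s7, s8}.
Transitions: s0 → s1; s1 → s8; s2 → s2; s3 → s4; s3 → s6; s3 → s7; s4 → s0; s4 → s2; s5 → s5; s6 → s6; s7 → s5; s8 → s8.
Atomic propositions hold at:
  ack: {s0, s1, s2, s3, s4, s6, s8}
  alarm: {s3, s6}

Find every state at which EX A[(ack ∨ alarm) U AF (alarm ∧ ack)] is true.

Sat(ack ∨ alarm) = {s0, s1, s2, s3, s4, s6, s8}
Sat(alarm ∧ ack) = {s3, s6}
AF (alarm ∧ ack): least fixpoint, start Z0 = {s3, s6}, add states with every successor in Z. Already a fixed point.
Sat(AF (alarm ∧ ack)) = {s3, s6}
A[(ack ∨ alarm) U AF (alarm ∧ ack)]: least fixpoint, start Z0 = Sat(AF (alarm ∧ ack)) = {s3, s6}, add states in Sat(ack ∨ alarm) with every successor in Z. Already a fixed point.
Sat(A[(ack ∨ alarm) U AF (alarm ∧ ack)]) = {s3, s6}
Sat(EX A[(ack ∨ alarm) U AF (alarm ∧ ack)]) = {s : some successor in {s3, s6}} = {s3, s6}

{s3, s6}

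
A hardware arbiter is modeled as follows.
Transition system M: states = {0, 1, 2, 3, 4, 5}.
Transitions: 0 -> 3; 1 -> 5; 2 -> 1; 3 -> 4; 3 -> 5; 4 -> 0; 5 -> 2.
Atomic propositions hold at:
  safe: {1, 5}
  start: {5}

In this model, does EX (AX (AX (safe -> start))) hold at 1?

Sat(safe -> start) = {0, 2, 3, 4, 5}
Sat(AX (safe -> start)) = {s : every successor in {0, 2, 3, 4, 5}} = {0, 1, 3, 4, 5}
Sat(AX (AX (safe -> start))) = {s : every successor in {0, 1, 3, 4, 5}} = {0, 1, 2, 3, 4}
Sat(EX (AX (AX (safe -> start)))) = {s : some successor in {0, 1, 2, 3, 4}} = {0, 2, 3, 4, 5}
1 ∉ Sat(EX (AX (AX (safe -> start)))) = {0, 2, 3, 4, 5}, so the formula does not hold at 1.

No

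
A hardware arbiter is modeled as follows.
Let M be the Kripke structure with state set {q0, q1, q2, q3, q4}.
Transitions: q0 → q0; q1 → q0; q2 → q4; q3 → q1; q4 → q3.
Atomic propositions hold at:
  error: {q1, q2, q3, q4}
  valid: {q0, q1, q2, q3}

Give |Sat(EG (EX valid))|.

Sat(EX valid) = {s : some successor in {q0, q1, q2, q3}} = {q0, q1, q3, q4}
EG (EX valid): greatest fixpoint, start Z0 = {q0, q1, q3, q4}, keep only states in Sat with some successor in Z. Already a fixed point.
Sat(EG (EX valid)) = {q0, q1, q3, q4}
|Sat(EG (EX valid))| = |{q0, q1, q3, q4}| = 4.

4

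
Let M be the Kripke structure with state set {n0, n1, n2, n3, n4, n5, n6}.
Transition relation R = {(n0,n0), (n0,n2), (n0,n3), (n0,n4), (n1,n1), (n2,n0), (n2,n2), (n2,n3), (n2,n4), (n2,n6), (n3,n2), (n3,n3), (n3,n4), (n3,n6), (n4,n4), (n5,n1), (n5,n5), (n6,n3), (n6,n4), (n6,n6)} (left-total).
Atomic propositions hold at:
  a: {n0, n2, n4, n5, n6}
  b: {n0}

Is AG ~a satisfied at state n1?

Sat(~a) = {n1, n3}
AG ~a: greatest fixpoint, start Z0 = {n1, n3}, keep only states in Sat with every successor in Z. Z1 = {n1}; fixed.
Sat(AG ~a) = {n1}
n1 ∈ Sat(AG ~a) = {n1}, so the formula holds at n1.

Yes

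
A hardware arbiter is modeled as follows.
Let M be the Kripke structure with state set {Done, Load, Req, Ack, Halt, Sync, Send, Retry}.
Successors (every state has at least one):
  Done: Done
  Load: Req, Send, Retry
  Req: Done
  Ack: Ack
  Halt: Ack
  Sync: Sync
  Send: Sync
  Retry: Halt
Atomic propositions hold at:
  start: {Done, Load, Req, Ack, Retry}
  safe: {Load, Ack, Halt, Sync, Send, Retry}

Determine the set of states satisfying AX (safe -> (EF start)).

{Done, Req, Ack, Halt, Retry}

EF start: least fixpoint, start Z0 = {Done, Load, Req, Ack, Retry}, add states with some successor in Z. Z1 = {Done, Load, Req, Ack, Halt, Retry}; fixed.
Sat(EF start) = {Done, Load, Req, Ack, Halt, Retry}
Sat(safe -> (EF start)) = {Done, Load, Req, Ack, Halt, Retry}
Sat(AX (safe -> (EF start))) = {s : every successor in {Done, Load, Req, Ack, Halt, Retry}} = {Done, Req, Ack, Halt, Retry}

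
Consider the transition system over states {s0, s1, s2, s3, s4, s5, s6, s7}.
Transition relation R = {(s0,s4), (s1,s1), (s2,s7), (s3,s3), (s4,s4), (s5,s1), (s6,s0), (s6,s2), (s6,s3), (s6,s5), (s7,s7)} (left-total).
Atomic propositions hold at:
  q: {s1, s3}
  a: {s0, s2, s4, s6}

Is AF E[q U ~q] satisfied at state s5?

Yes

Sat(~q) = {s0, s2, s4, s5, s6, s7}
E[q U ~q]: least fixpoint, start Z0 = Sat(~q) = {s0, s2, s4, s5, s6, s7}, add states in Sat(q) with some successor in Z. Already a fixed point.
Sat(E[q U ~q]) = {s0, s2, s4, s5, s6, s7}
AF E[q U ~q]: least fixpoint, start Z0 = {s0, s2, s4, s5, s6, s7}, add states with every successor in Z. Already a fixed point.
Sat(AF E[q U ~q]) = {s0, s2, s4, s5, s6, s7}
s5 ∈ Sat(AF E[q U ~q]) = {s0, s2, s4, s5, s6, s7}, so the formula holds at s5.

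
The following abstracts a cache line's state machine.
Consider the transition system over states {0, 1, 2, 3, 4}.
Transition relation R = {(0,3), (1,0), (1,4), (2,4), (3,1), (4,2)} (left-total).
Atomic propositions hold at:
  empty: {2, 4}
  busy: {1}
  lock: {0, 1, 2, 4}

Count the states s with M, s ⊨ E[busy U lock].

4

E[busy U lock]: least fixpoint, start Z0 = Sat(lock) = {0, 1, 2, 4}, add states in Sat(busy) with some successor in Z. Already a fixed point.
Sat(E[busy U lock]) = {0, 1, 2, 4}
|Sat(E[busy U lock])| = |{0, 1, 2, 4}| = 4.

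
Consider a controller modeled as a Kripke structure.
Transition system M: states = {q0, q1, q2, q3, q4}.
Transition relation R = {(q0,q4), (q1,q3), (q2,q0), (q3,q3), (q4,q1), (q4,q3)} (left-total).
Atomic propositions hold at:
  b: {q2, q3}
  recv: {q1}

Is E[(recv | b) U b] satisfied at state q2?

Sat(recv | b) = {q1, q2, q3}
E[(recv | b) U b]: least fixpoint, start Z0 = Sat(b) = {q2, q3}, add states in Sat(recv | b) with some successor in Z. Z1 = {q1, q2, q3}; fixed.
Sat(E[(recv | b) U b]) = {q1, q2, q3}
q2 ∈ Sat(E[(recv | b) U b]) = {q1, q2, q3}, so the formula holds at q2.

Yes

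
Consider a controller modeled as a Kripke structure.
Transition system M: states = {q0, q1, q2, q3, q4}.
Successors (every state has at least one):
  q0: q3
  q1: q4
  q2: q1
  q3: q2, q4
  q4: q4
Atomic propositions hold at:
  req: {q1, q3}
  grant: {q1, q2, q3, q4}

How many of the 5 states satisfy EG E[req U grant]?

4

E[req U grant]: least fixpoint, start Z0 = Sat(grant) = {q1, q2, q3, q4}, add states in Sat(req) with some successor in Z. Already a fixed point.
Sat(E[req U grant]) = {q1, q2, q3, q4}
EG E[req U grant]: greatest fixpoint, start Z0 = {q1, q2, q3, q4}, keep only states in Sat with some successor in Z. Already a fixed point.
Sat(EG E[req U grant]) = {q1, q2, q3, q4}
|Sat(EG E[req U grant])| = |{q1, q2, q3, q4}| = 4.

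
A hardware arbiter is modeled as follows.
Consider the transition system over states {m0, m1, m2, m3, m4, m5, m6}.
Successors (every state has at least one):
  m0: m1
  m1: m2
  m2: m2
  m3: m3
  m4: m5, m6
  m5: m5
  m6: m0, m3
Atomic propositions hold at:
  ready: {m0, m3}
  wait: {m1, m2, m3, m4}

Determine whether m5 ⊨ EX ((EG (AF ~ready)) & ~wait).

Sat(~ready) = {m1, m2, m4, m5, m6}
AF ~ready: least fixpoint, start Z0 = {m1, m2, m4, m5, m6}, add states with every successor in Z. Z1 = {m0, m1, m2, m4, m5, m6}; fixed.
Sat(AF ~ready) = {m0, m1, m2, m4, m5, m6}
EG (AF ~ready): greatest fixpoint, start Z0 = {m0, m1, m2, m4, m5, m6}, keep only states in Sat with some successor in Z. Already a fixed point.
Sat(EG (AF ~ready)) = {m0, m1, m2, m4, m5, m6}
Sat(~wait) = {m0, m5, m6}
Sat((EG (AF ~ready)) & ~wait) = {m0, m5, m6}
Sat(EX ((EG (AF ~ready)) & ~wait)) = {s : some successor in {m0, m5, m6}} = {m4, m5, m6}
m5 ∈ Sat(EX ((EG (AF ~ready)) & ~wait)) = {m4, m5, m6}, so the formula holds at m5.

Yes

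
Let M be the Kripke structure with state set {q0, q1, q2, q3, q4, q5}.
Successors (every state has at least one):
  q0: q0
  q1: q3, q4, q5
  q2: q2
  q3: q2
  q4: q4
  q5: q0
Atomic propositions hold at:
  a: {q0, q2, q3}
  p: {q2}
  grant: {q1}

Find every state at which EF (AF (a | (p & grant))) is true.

{q0, q1, q2, q3, q5}

Sat(p & grant) = ∅
Sat(a | (p & grant)) = {q0, q2, q3}
AF (a | (p & grant)): least fixpoint, start Z0 = {q0, q2, q3}, add states with every successor in Z. Z1 = {q0, q2, q3, q5}; fixed.
Sat(AF (a | (p & grant))) = {q0, q2, q3, q5}
EF (AF (a | (p & grant))): least fixpoint, start Z0 = {q0, q2, q3, q5}, add states with some successor in Z. Z1 = {q0, q1, q2, q3, q5}; fixed.
Sat(EF (AF (a | (p & grant)))) = {q0, q1, q2, q3, q5}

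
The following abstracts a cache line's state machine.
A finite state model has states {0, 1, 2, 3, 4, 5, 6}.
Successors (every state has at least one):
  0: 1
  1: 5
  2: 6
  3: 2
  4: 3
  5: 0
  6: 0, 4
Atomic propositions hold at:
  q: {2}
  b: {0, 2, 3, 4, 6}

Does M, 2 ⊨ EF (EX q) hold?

Yes

Sat(EX q) = {s : some successor in {2}} = {3}
EF (EX q): least fixpoint, start Z0 = {3}, add states with some successor in Z. Z1 = {3, 4}; Z2 = {3, 4, 6}; Z3 = {2, 3, 4, 6}; fixed.
Sat(EF (EX q)) = {2, 3, 4, 6}
2 ∈ Sat(EF (EX q)) = {2, 3, 4, 6}, so the formula holds at 2.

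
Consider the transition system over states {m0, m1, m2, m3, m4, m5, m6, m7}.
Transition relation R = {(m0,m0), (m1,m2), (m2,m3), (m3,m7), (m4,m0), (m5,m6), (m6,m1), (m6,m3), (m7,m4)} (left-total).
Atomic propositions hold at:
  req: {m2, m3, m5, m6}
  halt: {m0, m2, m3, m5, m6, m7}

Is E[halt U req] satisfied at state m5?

Yes

E[halt U req]: least fixpoint, start Z0 = Sat(req) = {m2, m3, m5, m6}, add states in Sat(halt) with some successor in Z. Already a fixed point.
Sat(E[halt U req]) = {m2, m3, m5, m6}
m5 ∈ Sat(E[halt U req]) = {m2, m3, m5, m6}, so the formula holds at m5.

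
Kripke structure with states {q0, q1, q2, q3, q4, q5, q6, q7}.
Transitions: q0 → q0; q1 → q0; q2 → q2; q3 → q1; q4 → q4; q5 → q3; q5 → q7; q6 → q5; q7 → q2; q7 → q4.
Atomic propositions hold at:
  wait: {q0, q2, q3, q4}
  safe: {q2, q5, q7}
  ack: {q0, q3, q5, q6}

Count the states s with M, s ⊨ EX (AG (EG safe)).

2

EG safe: greatest fixpoint, start Z0 = {q2, q5, q7}, keep only states in Sat with some successor in Z. Already a fixed point.
Sat(EG safe) = {q2, q5, q7}
AG (EG safe): greatest fixpoint, start Z0 = {q2, q5, q7}, keep only states in Sat with every successor in Z. Z1 = {q2}; fixed.
Sat(AG (EG safe)) = {q2}
Sat(EX (AG (EG safe))) = {s : some successor in {q2}} = {q2, q7}
|Sat(EX (AG (EG safe)))| = |{q2, q7}| = 2.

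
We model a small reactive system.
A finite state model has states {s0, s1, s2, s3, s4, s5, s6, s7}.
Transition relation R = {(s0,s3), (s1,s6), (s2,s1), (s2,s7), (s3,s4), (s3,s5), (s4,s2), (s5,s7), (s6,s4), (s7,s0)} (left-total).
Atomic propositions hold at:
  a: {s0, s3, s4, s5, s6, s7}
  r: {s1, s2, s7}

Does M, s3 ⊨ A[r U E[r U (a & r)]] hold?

Sat(a & r) = {s7}
E[r U (a & r)]: least fixpoint, start Z0 = Sat((a & r)) = {s7}, add states in Sat(r) with some successor in Z. Z1 = {s2, s7}; fixed.
Sat(E[r U (a & r)]) = {s2, s7}
A[r U E[r U (a & r)]]: least fixpoint, start Z0 = Sat(E[r U (a & r)]) = {s2, s7}, add states in Sat(r) with every successor in Z. Already a fixed point.
Sat(A[r U E[r U (a & r)]]) = {s2, s7}
s3 ∉ Sat(A[r U E[r U (a & r)]]) = {s2, s7}, so the formula does not hold at s3.

No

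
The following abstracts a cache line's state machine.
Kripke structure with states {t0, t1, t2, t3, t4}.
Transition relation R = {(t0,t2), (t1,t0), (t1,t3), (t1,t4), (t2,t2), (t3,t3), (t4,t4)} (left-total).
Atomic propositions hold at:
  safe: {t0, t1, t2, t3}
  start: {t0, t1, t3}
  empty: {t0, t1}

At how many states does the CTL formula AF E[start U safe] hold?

E[start U safe]: least fixpoint, start Z0 = Sat(safe) = {t0, t1, t2, t3}, add states in Sat(start) with some successor in Z. Already a fixed point.
Sat(E[start U safe]) = {t0, t1, t2, t3}
AF E[start U safe]: least fixpoint, start Z0 = {t0, t1, t2, t3}, add states with every successor in Z. Already a fixed point.
Sat(AF E[start U safe]) = {t0, t1, t2, t3}
|Sat(AF E[start U safe])| = |{t0, t1, t2, t3}| = 4.

4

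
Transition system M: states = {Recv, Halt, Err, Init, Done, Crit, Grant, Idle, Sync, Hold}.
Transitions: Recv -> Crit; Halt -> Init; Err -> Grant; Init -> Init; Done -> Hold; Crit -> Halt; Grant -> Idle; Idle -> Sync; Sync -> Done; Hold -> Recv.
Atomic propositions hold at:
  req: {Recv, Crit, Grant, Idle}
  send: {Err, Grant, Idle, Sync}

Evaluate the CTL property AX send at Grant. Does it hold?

Sat(AX send) = {s : every successor in {Err, Grant, Idle, Sync}} = {Err, Grant, Idle}
Grant ∈ Sat(AX send) = {Err, Grant, Idle}, so the formula holds at Grant.

Yes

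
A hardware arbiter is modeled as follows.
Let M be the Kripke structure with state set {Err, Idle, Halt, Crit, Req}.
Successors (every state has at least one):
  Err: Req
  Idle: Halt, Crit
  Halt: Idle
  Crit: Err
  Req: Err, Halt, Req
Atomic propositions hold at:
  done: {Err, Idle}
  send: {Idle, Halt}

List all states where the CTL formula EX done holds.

{Halt, Crit, Req}

Sat(EX done) = {s : some successor in {Err, Idle}} = {Halt, Crit, Req}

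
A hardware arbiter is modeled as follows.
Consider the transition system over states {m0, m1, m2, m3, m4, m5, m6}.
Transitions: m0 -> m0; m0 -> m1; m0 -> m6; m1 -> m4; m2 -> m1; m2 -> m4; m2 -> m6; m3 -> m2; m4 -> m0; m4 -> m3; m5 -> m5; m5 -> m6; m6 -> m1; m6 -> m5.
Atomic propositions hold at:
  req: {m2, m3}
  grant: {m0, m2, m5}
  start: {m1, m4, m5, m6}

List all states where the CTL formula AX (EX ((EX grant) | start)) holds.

Sat(EX grant) = {s : some successor in {m0, m2, m5}} = {m0, m3, m4, m5, m6}
Sat((EX grant) | start) = {m0, m1, m3, m4, m5, m6}
Sat(EX ((EX grant) | start)) = {s : some successor in {m0, m1, m3, m4, m5, m6}} = {m0, m1, m2, m4, m5, m6}
Sat(AX (EX ((EX grant) | start))) = {s : every successor in {m0, m1, m2, m4, m5, m6}} = {m0, m1, m2, m3, m5, m6}

{m0, m1, m2, m3, m5, m6}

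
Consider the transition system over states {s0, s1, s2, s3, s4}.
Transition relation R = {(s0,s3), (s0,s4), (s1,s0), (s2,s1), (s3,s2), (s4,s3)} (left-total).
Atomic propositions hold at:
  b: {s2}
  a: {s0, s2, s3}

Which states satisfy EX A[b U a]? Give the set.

{s0, s1, s3, s4}

A[b U a]: least fixpoint, start Z0 = Sat(a) = {s0, s2, s3}, add states in Sat(b) with every successor in Z. Already a fixed point.
Sat(A[b U a]) = {s0, s2, s3}
Sat(EX A[b U a]) = {s : some successor in {s0, s2, s3}} = {s0, s1, s3, s4}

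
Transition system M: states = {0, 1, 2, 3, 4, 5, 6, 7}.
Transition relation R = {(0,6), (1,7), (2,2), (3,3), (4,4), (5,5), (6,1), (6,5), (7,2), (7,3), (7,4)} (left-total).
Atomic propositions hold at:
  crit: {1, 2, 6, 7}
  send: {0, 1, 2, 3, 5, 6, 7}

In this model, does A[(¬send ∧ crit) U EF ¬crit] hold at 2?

Sat(¬send) = {4}
Sat(¬send ∧ crit) = ∅
Sat(¬crit) = {0, 3, 4, 5}
EF ¬crit: least fixpoint, start Z0 = {0, 3, 4, 5}, add states with some successor in Z. Z1 = {0, 3, 4, 5, 6, 7}; Z2 = {0, 1, 3, 4, 5, 6, 7}; fixed.
Sat(EF ¬crit) = {0, 1, 3, 4, 5, 6, 7}
A[(¬send ∧ crit) U EF ¬crit]: least fixpoint, start Z0 = Sat(EF ¬crit) = {0, 1, 3, 4, 5, 6, 7}, add states in Sat(¬send ∧ crit) with every successor in Z. Already a fixed point.
Sat(A[(¬send ∧ crit) U EF ¬crit]) = {0, 1, 3, 4, 5, 6, 7}
2 ∉ Sat(A[(¬send ∧ crit) U EF ¬crit]) = {0, 1, 3, 4, 5, 6, 7}, so the formula does not hold at 2.

No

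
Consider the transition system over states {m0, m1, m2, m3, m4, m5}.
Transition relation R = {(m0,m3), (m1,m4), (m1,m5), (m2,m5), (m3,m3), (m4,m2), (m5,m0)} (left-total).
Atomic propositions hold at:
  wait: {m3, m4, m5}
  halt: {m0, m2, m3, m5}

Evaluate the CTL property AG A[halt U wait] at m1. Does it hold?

No

A[halt U wait]: least fixpoint, start Z0 = Sat(wait) = {m3, m4, m5}, add states in Sat(halt) with every successor in Z. Z1 = {m0, m2, m3, m4, m5}; fixed.
Sat(A[halt U wait]) = {m0, m2, m3, m4, m5}
AG A[halt U wait]: greatest fixpoint, start Z0 = {m0, m2, m3, m4, m5}, keep only states in Sat with every successor in Z. Already a fixed point.
Sat(AG A[halt U wait]) = {m0, m2, m3, m4, m5}
m1 ∉ Sat(AG A[halt U wait]) = {m0, m2, m3, m4, m5}, so the formula does not hold at m1.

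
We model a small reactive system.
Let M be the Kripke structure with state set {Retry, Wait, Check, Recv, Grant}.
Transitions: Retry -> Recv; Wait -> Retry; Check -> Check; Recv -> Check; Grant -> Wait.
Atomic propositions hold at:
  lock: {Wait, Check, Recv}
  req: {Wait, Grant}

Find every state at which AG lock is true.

AG lock: greatest fixpoint, start Z0 = {Wait, Check, Recv}, keep only states in Sat with every successor in Z. Z1 = {Check, Recv}; fixed.
Sat(AG lock) = {Check, Recv}

{Check, Recv}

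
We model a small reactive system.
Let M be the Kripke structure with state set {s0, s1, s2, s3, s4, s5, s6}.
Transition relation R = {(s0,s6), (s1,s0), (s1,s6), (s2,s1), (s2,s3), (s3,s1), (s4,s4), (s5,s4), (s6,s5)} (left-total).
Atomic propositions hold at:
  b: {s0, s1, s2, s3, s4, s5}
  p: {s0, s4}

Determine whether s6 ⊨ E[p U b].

No

E[p U b]: least fixpoint, start Z0 = Sat(b) = {s0, s1, s2, s3, s4, s5}, add states in Sat(p) with some successor in Z. Already a fixed point.
Sat(E[p U b]) = {s0, s1, s2, s3, s4, s5}
s6 ∉ Sat(E[p U b]) = {s0, s1, s2, s3, s4, s5}, so the formula does not hold at s6.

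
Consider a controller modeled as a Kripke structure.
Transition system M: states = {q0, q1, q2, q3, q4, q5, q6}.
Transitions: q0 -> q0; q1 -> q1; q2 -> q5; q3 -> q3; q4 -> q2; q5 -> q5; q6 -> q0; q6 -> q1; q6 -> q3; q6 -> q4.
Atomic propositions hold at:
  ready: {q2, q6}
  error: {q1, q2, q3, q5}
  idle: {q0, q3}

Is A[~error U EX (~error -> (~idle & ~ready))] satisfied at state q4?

Yes

Sat(~error) = {q0, q4, q6}
Sat(~idle) = {q1, q2, q4, q5, q6}
Sat(~ready) = {q0, q1, q3, q4, q5}
Sat(~idle & ~ready) = {q1, q4, q5}
Sat(~error -> (~idle & ~ready)) = {q1, q2, q3, q4, q5}
Sat(EX (~error -> (~idle & ~ready))) = {s : some successor in {q1, q2, q3, q4, q5}} = {q1, q2, q3, q4, q5, q6}
A[~error U EX (~error -> (~idle & ~ready))]: least fixpoint, start Z0 = Sat(EX (~error -> (~idle & ~ready))) = {q1, q2, q3, q4, q5, q6}, add states in Sat(~error) with every successor in Z. Already a fixed point.
Sat(A[~error U EX (~error -> (~idle & ~ready))]) = {q1, q2, q3, q4, q5, q6}
q4 ∈ Sat(A[~error U EX (~error -> (~idle & ~ready))]) = {q1, q2, q3, q4, q5, q6}, so the formula holds at q4.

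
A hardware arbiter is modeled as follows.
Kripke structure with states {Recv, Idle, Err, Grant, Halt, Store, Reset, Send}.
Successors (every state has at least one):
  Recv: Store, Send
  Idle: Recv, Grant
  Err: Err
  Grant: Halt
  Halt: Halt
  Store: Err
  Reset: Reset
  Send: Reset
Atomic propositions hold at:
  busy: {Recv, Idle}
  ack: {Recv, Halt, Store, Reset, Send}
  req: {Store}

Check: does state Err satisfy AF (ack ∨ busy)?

No

Sat(ack ∨ busy) = {Recv, Idle, Halt, Store, Reset, Send}
AF (ack ∨ busy): least fixpoint, start Z0 = {Recv, Idle, Halt, Store, Reset, Send}, add states with every successor in Z. Z1 = {Recv, Idle, Grant, Halt, Store, Reset, Send}; fixed.
Sat(AF (ack ∨ busy)) = {Recv, Idle, Grant, Halt, Store, Reset, Send}
Err ∉ Sat(AF (ack ∨ busy)) = {Recv, Idle, Grant, Halt, Store, Reset, Send}, so the formula does not hold at Err.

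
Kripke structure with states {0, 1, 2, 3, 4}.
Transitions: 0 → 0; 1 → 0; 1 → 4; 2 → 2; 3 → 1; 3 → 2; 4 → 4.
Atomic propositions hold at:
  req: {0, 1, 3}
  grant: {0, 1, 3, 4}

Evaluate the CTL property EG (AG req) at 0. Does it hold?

Yes

AG req: greatest fixpoint, start Z0 = {0, 1, 3}, keep only states in Sat with every successor in Z. Z1 = {0}; fixed.
Sat(AG req) = {0}
EG (AG req): greatest fixpoint, start Z0 = {0}, keep only states in Sat with some successor in Z. Already a fixed point.
Sat(EG (AG req)) = {0}
0 ∈ Sat(EG (AG req)) = {0}, so the formula holds at 0.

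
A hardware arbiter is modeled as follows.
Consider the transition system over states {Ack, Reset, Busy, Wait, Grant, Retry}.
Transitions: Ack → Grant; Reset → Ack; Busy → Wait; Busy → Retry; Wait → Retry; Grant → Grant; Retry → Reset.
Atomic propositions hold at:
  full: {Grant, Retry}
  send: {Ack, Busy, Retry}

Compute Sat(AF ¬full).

Sat(¬full) = {Ack, Reset, Busy, Wait}
AF ¬full: least fixpoint, start Z0 = {Ack, Reset, Busy, Wait}, add states with every successor in Z. Z1 = {Ack, Reset, Busy, Wait, Retry}; fixed.
Sat(AF ¬full) = {Ack, Reset, Busy, Wait, Retry}

{Ack, Reset, Busy, Wait, Retry}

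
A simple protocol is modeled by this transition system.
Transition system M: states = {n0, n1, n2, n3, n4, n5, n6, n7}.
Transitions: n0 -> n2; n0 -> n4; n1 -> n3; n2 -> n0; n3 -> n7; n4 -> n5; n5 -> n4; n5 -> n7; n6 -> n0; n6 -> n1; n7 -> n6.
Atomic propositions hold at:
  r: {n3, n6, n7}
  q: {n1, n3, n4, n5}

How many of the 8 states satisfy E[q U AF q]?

AF q: least fixpoint, start Z0 = {n1, n3, n4, n5}, add states with every successor in Z. Already a fixed point.
Sat(AF q) = {n1, n3, n4, n5}
E[q U AF q]: least fixpoint, start Z0 = Sat(AF q) = {n1, n3, n4, n5}, add states in Sat(q) with some successor in Z. Already a fixed point.
Sat(E[q U AF q]) = {n1, n3, n4, n5}
|Sat(E[q U AF q])| = |{n1, n3, n4, n5}| = 4.

4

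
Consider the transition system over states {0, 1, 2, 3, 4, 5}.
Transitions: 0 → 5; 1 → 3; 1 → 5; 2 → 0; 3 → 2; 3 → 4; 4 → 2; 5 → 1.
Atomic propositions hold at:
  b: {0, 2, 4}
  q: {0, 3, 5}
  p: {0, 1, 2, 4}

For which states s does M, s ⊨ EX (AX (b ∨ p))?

{0, 1, 3, 4}

Sat(b ∨ p) = {0, 1, 2, 4}
Sat(AX (b ∨ p)) = {s : every successor in {0, 1, 2, 4}} = {2, 3, 4, 5}
Sat(EX (AX (b ∨ p))) = {s : some successor in {2, 3, 4, 5}} = {0, 1, 3, 4}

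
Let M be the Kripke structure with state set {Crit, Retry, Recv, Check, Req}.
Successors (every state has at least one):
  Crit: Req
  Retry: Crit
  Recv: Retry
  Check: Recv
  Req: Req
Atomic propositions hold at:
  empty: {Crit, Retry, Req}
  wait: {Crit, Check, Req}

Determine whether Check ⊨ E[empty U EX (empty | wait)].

Sat(empty | wait) = {Crit, Retry, Check, Req}
Sat(EX (empty | wait)) = {s : some successor in {Crit, Retry, Check, Req}} = {Crit, Retry, Recv, Req}
E[empty U EX (empty | wait)]: least fixpoint, start Z0 = Sat(EX (empty | wait)) = {Crit, Retry, Recv, Req}, add states in Sat(empty) with some successor in Z. Already a fixed point.
Sat(E[empty U EX (empty | wait)]) = {Crit, Retry, Recv, Req}
Check ∉ Sat(E[empty U EX (empty | wait)]) = {Crit, Retry, Recv, Req}, so the formula does not hold at Check.

No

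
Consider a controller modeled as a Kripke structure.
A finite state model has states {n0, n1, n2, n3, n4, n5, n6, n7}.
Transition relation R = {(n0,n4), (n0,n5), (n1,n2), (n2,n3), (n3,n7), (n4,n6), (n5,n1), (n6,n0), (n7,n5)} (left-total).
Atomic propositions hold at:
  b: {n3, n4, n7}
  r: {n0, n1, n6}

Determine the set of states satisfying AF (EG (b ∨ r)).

Sat(b ∨ r) = {n0, n1, n3, n4, n6, n7}
EG (b ∨ r): greatest fixpoint, start Z0 = {n0, n1, n3, n4, n6, n7}, keep only states in Sat with some successor in Z. Z1 = {n0, n3, n4, n6}; Z2 = {n0, n4, n6}; fixed.
Sat(EG (b ∨ r)) = {n0, n4, n6}
AF (EG (b ∨ r)): least fixpoint, start Z0 = {n0, n4, n6}, add states with every successor in Z. Already a fixed point.
Sat(AF (EG (b ∨ r))) = {n0, n4, n6}

{n0, n4, n6}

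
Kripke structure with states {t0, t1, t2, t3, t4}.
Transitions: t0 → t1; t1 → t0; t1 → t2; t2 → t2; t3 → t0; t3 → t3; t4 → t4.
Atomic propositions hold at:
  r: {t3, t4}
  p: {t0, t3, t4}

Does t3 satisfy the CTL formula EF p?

EF p: least fixpoint, start Z0 = {t0, t3, t4}, add states with some successor in Z. Z1 = {t0, t1, t3, t4}; fixed.
Sat(EF p) = {t0, t1, t3, t4}
t3 ∈ Sat(EF p) = {t0, t1, t3, t4}, so the formula holds at t3.

Yes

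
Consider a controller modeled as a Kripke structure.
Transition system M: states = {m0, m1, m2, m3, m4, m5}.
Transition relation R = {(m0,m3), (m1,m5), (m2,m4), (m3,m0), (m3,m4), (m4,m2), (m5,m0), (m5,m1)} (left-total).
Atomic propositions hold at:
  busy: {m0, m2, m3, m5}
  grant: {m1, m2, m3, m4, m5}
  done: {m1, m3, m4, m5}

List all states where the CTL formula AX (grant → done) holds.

{m0, m1, m2, m3, m5}

Sat(grant → done) = {m0, m1, m3, m4, m5}
Sat(AX (grant → done)) = {s : every successor in {m0, m1, m3, m4, m5}} = {m0, m1, m2, m3, m5}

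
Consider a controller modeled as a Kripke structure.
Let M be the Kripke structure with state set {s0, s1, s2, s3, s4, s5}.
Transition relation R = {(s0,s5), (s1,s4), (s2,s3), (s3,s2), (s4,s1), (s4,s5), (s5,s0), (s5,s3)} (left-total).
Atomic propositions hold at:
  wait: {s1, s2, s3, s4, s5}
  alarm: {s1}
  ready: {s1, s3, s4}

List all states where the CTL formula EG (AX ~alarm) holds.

{s0, s2, s3, s5}

Sat(~alarm) = {s0, s2, s3, s4, s5}
Sat(AX ~alarm) = {s : every successor in {s0, s2, s3, s4, s5}} = {s0, s1, s2, s3, s5}
EG (AX ~alarm): greatest fixpoint, start Z0 = {s0, s1, s2, s3, s5}, keep only states in Sat with some successor in Z. Z1 = {s0, s2, s3, s5}; fixed.
Sat(EG (AX ~alarm)) = {s0, s2, s3, s5}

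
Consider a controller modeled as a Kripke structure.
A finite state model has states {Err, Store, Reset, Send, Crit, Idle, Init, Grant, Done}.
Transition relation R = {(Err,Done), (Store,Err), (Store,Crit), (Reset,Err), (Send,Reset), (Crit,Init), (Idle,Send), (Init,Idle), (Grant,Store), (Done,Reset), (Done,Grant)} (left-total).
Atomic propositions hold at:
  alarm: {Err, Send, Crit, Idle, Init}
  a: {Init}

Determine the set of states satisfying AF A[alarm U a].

A[alarm U a]: least fixpoint, start Z0 = Sat(a) = {Init}, add states in Sat(alarm) with every successor in Z. Z1 = {Crit, Init}; fixed.
Sat(A[alarm U a]) = {Crit, Init}
AF A[alarm U a]: least fixpoint, start Z0 = {Crit, Init}, add states with every successor in Z. Already a fixed point.
Sat(AF A[alarm U a]) = {Crit, Init}

{Crit, Init}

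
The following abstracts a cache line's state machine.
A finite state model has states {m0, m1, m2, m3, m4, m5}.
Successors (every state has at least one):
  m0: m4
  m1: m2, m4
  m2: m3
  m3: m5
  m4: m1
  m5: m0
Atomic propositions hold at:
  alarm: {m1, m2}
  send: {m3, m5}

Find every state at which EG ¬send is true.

Sat(¬send) = {m0, m1, m2, m4}
EG ¬send: greatest fixpoint, start Z0 = {m0, m1, m2, m4}, keep only states in Sat with some successor in Z. Z1 = {m0, m1, m4}; fixed.
Sat(EG ¬send) = {m0, m1, m4}

{m0, m1, m4}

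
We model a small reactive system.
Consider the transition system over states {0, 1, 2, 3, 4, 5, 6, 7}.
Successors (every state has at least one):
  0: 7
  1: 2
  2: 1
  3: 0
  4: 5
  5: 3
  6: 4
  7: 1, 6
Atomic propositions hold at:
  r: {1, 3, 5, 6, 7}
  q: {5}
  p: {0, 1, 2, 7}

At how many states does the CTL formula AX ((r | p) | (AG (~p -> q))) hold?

7

Sat(r | p) = {0, 1, 2, 3, 5, 6, 7}
Sat(~p) = {3, 4, 5, 6}
Sat(~p -> q) = {0, 1, 2, 5, 7}
AG (~p -> q): greatest fixpoint, start Z0 = {0, 1, 2, 5, 7}, keep only states in Sat with every successor in Z. Z1 = {0, 1, 2}; Z2 = {1, 2}; fixed.
Sat(AG (~p -> q)) = {1, 2}
Sat((r | p) | (AG (~p -> q))) = {0, 1, 2, 3, 5, 6, 7}
Sat(AX ((r | p) | (AG (~p -> q)))) = {s : every successor in {0, 1, 2, 3, 5, 6, 7}} = {0, 1, 2, 3, 4, 5, 7}
|Sat(AX ((r | p) | (AG (~p -> q))))| = |{0, 1, 2, 3, 4, 5, 7}| = 7.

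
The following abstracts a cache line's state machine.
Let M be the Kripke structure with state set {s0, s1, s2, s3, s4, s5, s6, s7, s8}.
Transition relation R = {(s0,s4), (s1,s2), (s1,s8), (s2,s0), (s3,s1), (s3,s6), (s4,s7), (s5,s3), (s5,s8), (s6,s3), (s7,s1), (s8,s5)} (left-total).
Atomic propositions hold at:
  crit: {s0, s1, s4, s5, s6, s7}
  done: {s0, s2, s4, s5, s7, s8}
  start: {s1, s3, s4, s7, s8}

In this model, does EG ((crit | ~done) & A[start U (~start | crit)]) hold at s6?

Sat(~done) = {s1, s3, s6}
Sat(crit | ~done) = {s0, s1, s3, s4, s5, s6, s7}
Sat(~start) = {s0, s2, s5, s6}
Sat(~start | crit) = {s0, s1, s2, s4, s5, s6, s7}
A[start U (~start | crit)]: least fixpoint, start Z0 = Sat((~start | crit)) = {s0, s1, s2, s4, s5, s6, s7}, add states in Sat(start) with every successor in Z. Z1 = {s0, s1, s2, s3, s4, s5, s6, s7, s8}; fixed.
Sat(A[start U (~start | crit)]) = {s0, s1, s2, s3, s4, s5, s6, s7, s8}
Sat((crit | ~done) & A[start U (~start | crit)]) = {s0, s1, s3, s4, s5, s6, s7}
EG ((crit | ~done) & A[start U (~start | crit)]): greatest fixpoint, start Z0 = {s0, s1, s3, s4, s5, s6, s7}, keep only states in Sat with some successor in Z. Z1 = {s0, s3, s4, s5, s6, s7}; Z2 = {s0, s3, s4, s5, s6}; Z3 = {s0, s3, s5, s6}; Z4 = {s3, s5, s6}; fixed.
Sat(EG ((crit | ~done) & A[start U (~start | crit)])) = {s3, s5, s6}
s6 ∈ Sat(EG ((crit | ~done) & A[start U (~start | crit)])) = {s3, s5, s6}, so the formula holds at s6.

Yes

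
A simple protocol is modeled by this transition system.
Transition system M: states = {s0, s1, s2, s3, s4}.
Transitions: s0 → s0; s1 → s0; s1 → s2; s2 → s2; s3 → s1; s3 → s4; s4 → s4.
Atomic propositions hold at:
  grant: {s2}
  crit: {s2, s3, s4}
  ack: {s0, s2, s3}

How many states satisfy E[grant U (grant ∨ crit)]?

3

Sat(grant ∨ crit) = {s2, s3, s4}
E[grant U (grant ∨ crit)]: least fixpoint, start Z0 = Sat((grant ∨ crit)) = {s2, s3, s4}, add states in Sat(grant) with some successor in Z. Already a fixed point.
Sat(E[grant U (grant ∨ crit)]) = {s2, s3, s4}
|Sat(E[grant U (grant ∨ crit)])| = |{s2, s3, s4}| = 3.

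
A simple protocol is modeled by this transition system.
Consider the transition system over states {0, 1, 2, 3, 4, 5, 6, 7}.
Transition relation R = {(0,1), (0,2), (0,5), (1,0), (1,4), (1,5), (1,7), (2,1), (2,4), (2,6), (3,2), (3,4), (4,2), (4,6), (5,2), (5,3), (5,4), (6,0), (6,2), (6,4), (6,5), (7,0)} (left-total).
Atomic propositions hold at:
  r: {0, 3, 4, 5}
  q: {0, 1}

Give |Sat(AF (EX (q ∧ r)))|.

3

Sat(q ∧ r) = {0}
Sat(EX (q ∧ r)) = {s : some successor in {0}} = {1, 6, 7}
AF (EX (q ∧ r)): least fixpoint, start Z0 = {1, 6, 7}, add states with every successor in Z. Already a fixed point.
Sat(AF (EX (q ∧ r))) = {1, 6, 7}
|Sat(AF (EX (q ∧ r)))| = |{1, 6, 7}| = 3.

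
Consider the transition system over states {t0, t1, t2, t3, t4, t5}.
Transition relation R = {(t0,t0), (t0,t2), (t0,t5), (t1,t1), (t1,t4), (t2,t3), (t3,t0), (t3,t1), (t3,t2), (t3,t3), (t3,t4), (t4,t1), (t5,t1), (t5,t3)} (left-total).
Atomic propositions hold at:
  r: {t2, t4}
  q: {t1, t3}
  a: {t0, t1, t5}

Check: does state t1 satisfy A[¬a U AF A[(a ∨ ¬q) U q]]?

Yes

Sat(¬a) = {t2, t3, t4}
Sat(¬q) = {t0, t2, t4, t5}
Sat(a ∨ ¬q) = {t0, t1, t2, t4, t5}
A[(a ∨ ¬q) U q]: least fixpoint, start Z0 = Sat(q) = {t1, t3}, add states in Sat(a ∨ ¬q) with every successor in Z. Z1 = {t1, t2, t3, t4, t5}; fixed.
Sat(A[(a ∨ ¬q) U q]) = {t1, t2, t3, t4, t5}
AF A[(a ∨ ¬q) U q]: least fixpoint, start Z0 = {t1, t2, t3, t4, t5}, add states with every successor in Z. Already a fixed point.
Sat(AF A[(a ∨ ¬q) U q]) = {t1, t2, t3, t4, t5}
A[¬a U AF A[(a ∨ ¬q) U q]]: least fixpoint, start Z0 = Sat(AF A[(a ∨ ¬q) U q]) = {t1, t2, t3, t4, t5}, add states in Sat(¬a) with every successor in Z. Already a fixed point.
Sat(A[¬a U AF A[(a ∨ ¬q) U q]]) = {t1, t2, t3, t4, t5}
t1 ∈ Sat(A[¬a U AF A[(a ∨ ¬q) U q]]) = {t1, t2, t3, t4, t5}, so the formula holds at t1.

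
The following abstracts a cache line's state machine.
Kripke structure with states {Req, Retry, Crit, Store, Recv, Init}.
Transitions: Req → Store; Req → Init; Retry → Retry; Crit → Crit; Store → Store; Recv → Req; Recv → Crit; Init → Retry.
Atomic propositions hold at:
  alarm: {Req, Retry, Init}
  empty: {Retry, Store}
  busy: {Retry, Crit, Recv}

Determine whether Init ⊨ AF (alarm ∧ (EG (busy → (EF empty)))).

EF empty: least fixpoint, start Z0 = {Retry, Store}, add states with some successor in Z. Z1 = {Req, Retry, Store, Init}; Z2 = {Req, Retry, Store, Recv, Init}; fixed.
Sat(EF empty) = {Req, Retry, Store, Recv, Init}
Sat(busy → (EF empty)) = {Req, Retry, Store, Recv, Init}
EG (busy → (EF empty)): greatest fixpoint, start Z0 = {Req, Retry, Store, Recv, Init}, keep only states in Sat with some successor in Z. Already a fixed point.
Sat(EG (busy → (EF empty))) = {Req, Retry, Store, Recv, Init}
Sat(alarm ∧ (EG (busy → (EF empty)))) = {Req, Retry, Init}
AF (alarm ∧ (EG (busy → (EF empty)))): least fixpoint, start Z0 = {Req, Retry, Init}, add states with every successor in Z. Already a fixed point.
Sat(AF (alarm ∧ (EG (busy → (EF empty))))) = {Req, Retry, Init}
Init ∈ Sat(AF (alarm ∧ (EG (busy → (EF empty))))) = {Req, Retry, Init}, so the formula holds at Init.

Yes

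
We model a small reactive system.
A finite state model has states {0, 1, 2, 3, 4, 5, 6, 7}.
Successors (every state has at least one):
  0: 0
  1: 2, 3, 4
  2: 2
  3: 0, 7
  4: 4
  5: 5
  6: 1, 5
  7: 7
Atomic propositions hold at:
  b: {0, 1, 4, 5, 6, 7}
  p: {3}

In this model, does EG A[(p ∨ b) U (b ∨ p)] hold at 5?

Yes

Sat(p ∨ b) = {0, 1, 3, 4, 5, 6, 7}
Sat(b ∨ p) = {0, 1, 3, 4, 5, 6, 7}
A[(p ∨ b) U (b ∨ p)]: least fixpoint, start Z0 = Sat((b ∨ p)) = {0, 1, 3, 4, 5, 6, 7}, add states in Sat(p ∨ b) with every successor in Z. Already a fixed point.
Sat(A[(p ∨ b) U (b ∨ p)]) = {0, 1, 3, 4, 5, 6, 7}
EG A[(p ∨ b) U (b ∨ p)]: greatest fixpoint, start Z0 = {0, 1, 3, 4, 5, 6, 7}, keep only states in Sat with some successor in Z. Already a fixed point.
Sat(EG A[(p ∨ b) U (b ∨ p)]) = {0, 1, 3, 4, 5, 6, 7}
5 ∈ Sat(EG A[(p ∨ b) U (b ∨ p)]) = {0, 1, 3, 4, 5, 6, 7}, so the formula holds at 5.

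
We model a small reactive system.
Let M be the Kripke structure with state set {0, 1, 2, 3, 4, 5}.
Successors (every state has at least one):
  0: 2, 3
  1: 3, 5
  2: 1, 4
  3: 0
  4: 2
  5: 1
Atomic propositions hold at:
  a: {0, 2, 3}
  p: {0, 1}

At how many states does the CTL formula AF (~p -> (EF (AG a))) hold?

4

Sat(~p) = {2, 3, 4, 5}
AG a: greatest fixpoint, start Z0 = {0, 2, 3}, keep only states in Sat with every successor in Z. Z1 = {0, 3}; Z2 = {3}; Z3 = ∅; fixed.
Sat(AG a) = ∅
EF (AG a): least fixpoint, start Z0 = ∅, add states with some successor in Z. Already a fixed point.
Sat(EF (AG a)) = ∅
Sat(~p -> (EF (AG a))) = {0, 1}
AF (~p -> (EF (AG a))): least fixpoint, start Z0 = {0, 1}, add states with every successor in Z. Z1 = {0, 1, 3, 5}; fixed.
Sat(AF (~p -> (EF (AG a)))) = {0, 1, 3, 5}
|Sat(AF (~p -> (EF (AG a))))| = |{0, 1, 3, 5}| = 4.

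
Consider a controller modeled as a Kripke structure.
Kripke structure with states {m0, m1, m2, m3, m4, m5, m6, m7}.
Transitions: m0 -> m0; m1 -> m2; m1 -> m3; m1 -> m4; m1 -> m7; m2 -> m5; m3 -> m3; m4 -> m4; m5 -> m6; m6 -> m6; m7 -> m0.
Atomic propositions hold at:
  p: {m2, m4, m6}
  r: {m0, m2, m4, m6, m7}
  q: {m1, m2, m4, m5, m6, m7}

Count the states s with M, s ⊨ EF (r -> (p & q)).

6

Sat(p & q) = {m2, m4, m6}
Sat(r -> (p & q)) = {m1, m2, m3, m4, m5, m6}
EF (r -> (p & q)): least fixpoint, start Z0 = {m1, m2, m3, m4, m5, m6}, add states with some successor in Z. Already a fixed point.
Sat(EF (r -> (p & q))) = {m1, m2, m3, m4, m5, m6}
|Sat(EF (r -> (p & q)))| = |{m1, m2, m3, m4, m5, m6}| = 6.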